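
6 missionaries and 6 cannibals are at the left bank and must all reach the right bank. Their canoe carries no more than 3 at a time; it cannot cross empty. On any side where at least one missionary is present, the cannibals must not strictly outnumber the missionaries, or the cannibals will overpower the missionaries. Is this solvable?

No

Following every safe sequence of crossings from the start, the most of the 12 that can be at the right bank as the canoe arrives there on crossings 1, 3, 5 is 3, 5, 6 respectively; the best ever achieved is 6 of 12.
From crossing 7 on, no configuration arises that was not already reachable earlier: only 17 distinct safe configurations (who is on which side, and where the canoe is) can ever be reached, none of them has everyone across, and every continuation just revisits them. They are: 0 missionaries + 0 cannibals across (canoe back at the start); 0 missionaries + 1 cannibal across (canoe there); 0 missionaries + 1 cannibal across (canoe back at the start); 0 missionaries + 2 cannibals across (canoe there); 0 missionaries + 2 cannibals across (canoe back at the start); 0 missionaries + 3 cannibals across (canoe there); 0 missionaries + 3 cannibals across (canoe back at the start); 0 missionaries + 4 cannibals across (canoe there); 0 missionaries + 4 cannibals across (canoe back at the start); 0 missionaries + 5 cannibals across (canoe there); 0 missionaries + 5 cannibals across (canoe back at the start); 0 missionaries + 6 cannibals across (canoe there); 1 missionary + 1 cannibal across (canoe there); 1 missionary + 1 cannibal across (canoe back at the start); 2 missionaries + 2 cannibals across (canoe there); 2 missionaries + 2 cannibals across (canoe back at the start); 3 missionaries + 3 cannibals across (canoe there). So no valid plan exists.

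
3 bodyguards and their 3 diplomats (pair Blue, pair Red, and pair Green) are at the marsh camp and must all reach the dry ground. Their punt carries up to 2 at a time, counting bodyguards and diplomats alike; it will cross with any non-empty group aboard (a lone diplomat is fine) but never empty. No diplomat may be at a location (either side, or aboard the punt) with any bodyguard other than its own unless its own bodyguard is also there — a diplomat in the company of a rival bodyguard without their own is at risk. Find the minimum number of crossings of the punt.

Counting alone: each trip to the dry ground takes at most 2 across and each return brings at least 1 back, so after t trips out (and t−1 returns) at most 2t − (t−1) of the 6 are across; that first reaches 6 at t = 5, so at least 9 crossings are needed.
The safety rule pushes this higher. Following every safe sequence of crossings, the most of the 6 that can be at the dry ground as the punt arrives there on crossing 9 is 5 — never all 6.
So no plan with fewer than 11 crossings exists, and this one achieves 11:
1. bodyguard Blue and diplomat Blue cross → the dry ground.
2. bodyguard Blue crosses ← the marsh camp.
3. diplomat Green and diplomat Red cross → the dry ground.
4. diplomat Blue crosses ← the marsh camp.
5. bodyguard Green and bodyguard Red cross → the dry ground.
6. bodyguard Red and diplomat Red cross ← the marsh camp.
7. bodyguard Blue and bodyguard Red cross → the dry ground.
8. diplomat Green crosses ← the marsh camp.
9. diplomat Blue and diplomat Red cross → the dry ground.
10. bodyguard Green crosses ← the marsh camp.
11. bodyguard Green and diplomat Green cross → the dry ground.

11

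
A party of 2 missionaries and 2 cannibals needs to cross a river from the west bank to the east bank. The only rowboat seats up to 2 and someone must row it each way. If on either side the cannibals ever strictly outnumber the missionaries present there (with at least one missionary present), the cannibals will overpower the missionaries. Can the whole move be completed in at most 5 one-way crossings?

Yes — this plan uses 5 crossings (≤ 5):
1. 2 cannibals → the east bank.  (the west bank: 2M 0C; the east bank: 0M 2C)
2. 1 cannibal ← the west bank.  (the west bank: 2M 1C; the east bank: 0M 1C)
3. 2 missionaries → the east bank.  (the west bank: 0M 1C; the east bank: 2M 1C)
4. 1 cannibal ← the west bank.  (the west bank: 0M 2C; the east bank: 2M 0C)
5. 2 cannibals → the east bank.  (the west bank: 0M 0C; the east bank: 2M 2C)

Yes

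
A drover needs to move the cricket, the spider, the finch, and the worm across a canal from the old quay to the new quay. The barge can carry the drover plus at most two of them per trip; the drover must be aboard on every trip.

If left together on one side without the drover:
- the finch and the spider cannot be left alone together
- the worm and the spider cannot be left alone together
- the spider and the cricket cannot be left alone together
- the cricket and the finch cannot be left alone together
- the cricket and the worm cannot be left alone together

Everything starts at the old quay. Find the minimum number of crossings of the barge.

Counting alone: the drover can take at most 2 across per trip to the new quay, so moving all 4 needs at least 2 loaded trips out, with a return between consecutive ones — at least 3 crossings.
The safety rule pushes this higher. Following every safe sequence of crossings, the most of the 4 that can be at the new quay as the barge arrives there on crossing 3 is 3 — never all 4.
So no plan with fewer than 5 crossings exists, and this one achieves 5:
1. Drover goes to the new quay with the cricket and the spider.  [the old quay: the finch, the worm | the new quay: the cricket, the spider]
2. Drover goes back to the old quay with the cricket.  [the old quay: the cricket, the finch, the worm | the new quay: the spider]
3. Drover goes to the new quay with the finch and the worm.  [the old quay: the cricket | the new quay: the finch, the spider, the worm]
4. Drover goes back to the old quay with the spider.  [the old quay: the cricket, the spider | the new quay: the finch, the worm]
5. Drover goes to the new quay with the cricket and the spider.  [the old quay: — | the new quay: the cricket, the finch, the spider, the worm]

5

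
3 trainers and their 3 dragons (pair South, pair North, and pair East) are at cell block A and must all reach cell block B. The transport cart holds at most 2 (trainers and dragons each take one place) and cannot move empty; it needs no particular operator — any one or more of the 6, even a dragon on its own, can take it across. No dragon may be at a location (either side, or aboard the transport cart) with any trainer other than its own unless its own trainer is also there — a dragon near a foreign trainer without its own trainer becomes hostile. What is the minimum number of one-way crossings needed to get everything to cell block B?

11

Counting alone: each trip to cell block B takes at most 2 across and each return brings at least 1 back, so after t trips out (and t−1 returns) at most 2t − (t−1) of the 6 are across; that first reaches 6 at t = 5, so at least 9 crossings are needed.
The safety rule pushes this higher. Following every safe sequence of crossings, the most of the 6 that can be at cell block B as the transport cart arrives there on crossing 9 is 5 — never all 6.
So no plan with fewer than 11 crossings exists, and this one achieves 11:
1. dragon South and trainer South cross → cell block B.
2. trainer South crosses ← cell block A.
3. dragon East and dragon North cross → cell block B.
4. dragon South crosses ← cell block A.
5. trainer East and trainer North cross → cell block B.
6. dragon North and trainer North cross ← cell block A.
7. trainer North and trainer South cross → cell block B.
8. dragon East crosses ← cell block A.
9. dragon North and dragon South cross → cell block B.
10. trainer East crosses ← cell block A.
11. dragon East and trainer East cross → cell block B.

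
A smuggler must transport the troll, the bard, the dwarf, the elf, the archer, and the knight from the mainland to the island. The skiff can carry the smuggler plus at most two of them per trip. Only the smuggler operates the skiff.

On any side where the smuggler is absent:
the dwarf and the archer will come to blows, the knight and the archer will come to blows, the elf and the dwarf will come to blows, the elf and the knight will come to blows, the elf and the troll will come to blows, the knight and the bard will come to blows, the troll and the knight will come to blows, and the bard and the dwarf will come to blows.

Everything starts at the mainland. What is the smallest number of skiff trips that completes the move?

Whatever the first load, the items left behind include a forbidden pair without the smuggler. No opening move is safe, so no plan exists.

impossible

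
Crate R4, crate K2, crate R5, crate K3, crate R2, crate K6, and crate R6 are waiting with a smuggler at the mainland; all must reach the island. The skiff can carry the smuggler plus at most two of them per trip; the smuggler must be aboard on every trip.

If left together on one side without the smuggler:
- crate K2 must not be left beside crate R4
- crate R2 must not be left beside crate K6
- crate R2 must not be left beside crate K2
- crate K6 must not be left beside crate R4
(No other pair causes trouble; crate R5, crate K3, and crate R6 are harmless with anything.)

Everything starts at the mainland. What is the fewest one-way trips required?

Counting alone: the smuggler can take at most 2 across per trip to the island, so moving all 7 needs at least 4 loaded trips out, with a return between consecutive ones — at least 7 crossings.
The plan below uses exactly 7 crossings, so it is optimal:
1. Smuggler goes to the island with crate R2 and crate R4.  [the mainland: crate K2, crate K3, crate K6, crate R5, crate R6 | the island: crate R2, crate R4]
2. Smuggler goes back to the mainland alone.  [the mainland: crate K2, crate K3, crate K6, crate R5, crate R6 | the island: crate R2, crate R4]
3. Smuggler goes to the island with crate R5.  [the mainland: crate K2, crate K3, crate K6, crate R6 | the island: crate R2, crate R4, crate R5]
4. Smuggler goes back to the mainland alone.  [the mainland: crate K2, crate K3, crate K6, crate R6 | the island: crate R2, crate R4, crate R5]
5. Smuggler goes to the island with crate K3 and crate R6.  [the mainland: crate K2, crate K6 | the island: crate K3, crate R2, crate R4, crate R5, crate R6]
6. Smuggler goes back to the mainland alone.  [the mainland: crate K2, crate K6 | the island: crate K3, crate R2, crate R4, crate R5, crate R6]
7. Smuggler goes to the island with crate K2 and crate K6.  [the mainland: — | the island: crate K2, crate K3, crate K6, crate R2, crate R4, crate R5, crate R6]

7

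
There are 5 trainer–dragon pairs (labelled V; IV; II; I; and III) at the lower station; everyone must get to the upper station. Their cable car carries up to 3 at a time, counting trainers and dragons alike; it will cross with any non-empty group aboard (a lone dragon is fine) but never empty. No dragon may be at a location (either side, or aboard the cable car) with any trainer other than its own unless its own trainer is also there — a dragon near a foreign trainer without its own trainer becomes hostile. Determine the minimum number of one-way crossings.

Counting alone: each trip to the upper station takes at most 3 across and each return brings at least 1 back, so after t trips out (and t−1 returns) at most 3t − (t−1) of the 10 are across; that first reaches 10 at t = 5, so at least 9 crossings are needed.
The safety rule pushes this higher. Following every safe sequence of crossings, the most of the 10 that can be at the upper station as the cable car arrives there on crossing 9 is 9 — never all 10.
So no plan with fewer than 11 crossings exists, and this one achieves 11:
1. dragon V and trainer V cross → the upper station.
2. trainer V crosses ← the lower station.
3. dragon I, dragon II, and dragon IV cross → the upper station.
4. dragon V crosses ← the lower station.
5. trainer I, trainer II, and trainer IV cross → the upper station.
6. dragon IV and trainer IV cross ← the lower station.
7. trainer III, trainer IV, and trainer V cross → the upper station.
8. dragon II crosses ← the lower station.
9. dragon IV and dragon V cross → the upper station.
10. dragon V crosses ← the lower station.
11. dragon II, dragon III, and dragon V cross → the upper station.

11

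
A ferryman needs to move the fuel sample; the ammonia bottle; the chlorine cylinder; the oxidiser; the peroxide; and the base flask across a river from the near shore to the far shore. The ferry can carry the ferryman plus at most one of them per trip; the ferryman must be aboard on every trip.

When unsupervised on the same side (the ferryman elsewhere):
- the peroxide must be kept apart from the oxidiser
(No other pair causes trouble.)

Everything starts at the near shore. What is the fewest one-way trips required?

Counting alone: the ferryman can take at most 1 across per trip to the far shore, so moving all 6 needs at least 6 loaded trips out, with a return between consecutive ones — at least 11 crossings.
The plan below uses exactly 11 crossings, so it is optimal:
1. Ferryman goes to the far shore with the oxidiser.  [the near shore: the ammonia bottle, the base flask, the chlorine cylinder, the fuel sample, the peroxide | the far shore: the oxidiser]
2. Ferryman goes back to the near shore alone.  [the near shore: the ammonia bottle, the base flask, the chlorine cylinder, the fuel sample, the peroxide | the far shore: the oxidiser]
3. Ferryman goes to the far shore with the fuel sample.  [the near shore: the ammonia bottle, the base flask, the chlorine cylinder, the peroxide | the far shore: the fuel sample, the oxidiser]
4. Ferryman goes back to the near shore alone.  [the near shore: the ammonia bottle, the base flask, the chlorine cylinder, the peroxide | the far shore: the fuel sample, the oxidiser]
5. Ferryman goes to the far shore with the ammonia bottle.  [the near shore: the base flask, the chlorine cylinder, the peroxide | the far shore: the ammonia bottle, the fuel sample, the oxidiser]
6. Ferryman goes back to the near shore alone.  [the near shore: the base flask, the chlorine cylinder, the peroxide | the far shore: the ammonia bottle, the fuel sample, the oxidiser]
7. Ferryman goes to the far shore with the chlorine cylinder.  [the near shore: the base flask, the peroxide | the far shore: the ammonia bottle, the chlorine cylinder, the fuel sample, the oxidiser]
8. Ferryman goes back to the near shore alone.  [the near shore: the base flask, the peroxide | the far shore: the ammonia bottle, the chlorine cylinder, the fuel sample, the oxidiser]
9. Ferryman goes to the far shore with the base flask.  [the near shore: the peroxide | the far shore: the ammonia bottle, the base flask, the chlorine cylinder, the fuel sample, the oxidiser]
10. Ferryman goes back to the near shore alone.  [the near shore: the peroxide | the far shore: the ammonia bottle, the base flask, the chlorine cylinder, the fuel sample, the oxidiser]
11. Ferryman goes to the far shore with the peroxide.  [the near shore: — | the far shore: the ammonia bottle, the base flask, the chlorine cylinder, the fuel sample, the oxidiser, the peroxide]

11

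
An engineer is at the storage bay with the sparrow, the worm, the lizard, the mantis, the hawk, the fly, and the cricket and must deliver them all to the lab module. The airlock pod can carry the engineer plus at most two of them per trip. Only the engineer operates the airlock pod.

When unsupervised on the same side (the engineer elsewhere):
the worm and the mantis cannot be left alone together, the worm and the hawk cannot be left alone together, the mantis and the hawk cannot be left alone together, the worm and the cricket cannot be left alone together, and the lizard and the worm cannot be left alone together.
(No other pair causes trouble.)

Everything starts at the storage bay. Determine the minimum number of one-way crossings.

11

Counting alone: the engineer can take at most 2 across per trip to the lab module, so moving all 7 needs at least 4 loaded trips out, with a return between consecutive ones — at least 7 crossings.
The safety rule pushes this higher. Following every safe sequence of crossings, the most of the 7 that can be at the lab module as the airlock pod arrives there on crossings 7, 9 is 5, 6 respectively — never all 7.
So no plan with fewer than 11 crossings exists, and this one achieves 11:
1. Engineer goes to the lab module with the mantis and the worm.  [the storage bay: the cricket, the fly, the hawk, the lizard, the sparrow | the lab module: the mantis, the worm]
2. Engineer goes back to the storage bay with the worm.  [the storage bay: the cricket, the fly, the hawk, the lizard, the sparrow, the worm | the lab module: the mantis]
3. Engineer goes to the lab module with the sparrow and the worm.  [the storage bay: the cricket, the fly, the hawk, the lizard | the lab module: the mantis, the sparrow, the worm]
4. Engineer goes back to the storage bay with the worm.  [the storage bay: the cricket, the fly, the hawk, the lizard, the worm | the lab module: the mantis, the sparrow]
5. Engineer goes to the lab module with the lizard and the worm.  [the storage bay: the cricket, the fly, the hawk | the lab module: the lizard, the mantis, the sparrow, the worm]
6. Engineer goes back to the storage bay with the worm.  [the storage bay: the cricket, the fly, the hawk, the worm | the lab module: the lizard, the mantis, the sparrow]
7. Engineer goes to the lab module with the fly and the worm.  [the storage bay: the cricket, the hawk | the lab module: the fly, the lizard, the mantis, the sparrow, the worm]
8. Engineer goes back to the storage bay with the worm.  [the storage bay: the cricket, the hawk, the worm | the lab module: the fly, the lizard, the mantis, the sparrow]
9. Engineer goes to the lab module with the cricket and the worm.  [the storage bay: the hawk | the lab module: the cricket, the fly, the lizard, the mantis, the sparrow, the worm]
10. Engineer goes back to the storage bay with the worm.  [the storage bay: the hawk, the worm | the lab module: the cricket, the fly, the lizard, the mantis, the sparrow]
11. Engineer goes to the lab module with the hawk and the worm.  [the storage bay: — | the lab module: the cricket, the fly, the hawk, the lizard, the mantis, the sparrow, the worm]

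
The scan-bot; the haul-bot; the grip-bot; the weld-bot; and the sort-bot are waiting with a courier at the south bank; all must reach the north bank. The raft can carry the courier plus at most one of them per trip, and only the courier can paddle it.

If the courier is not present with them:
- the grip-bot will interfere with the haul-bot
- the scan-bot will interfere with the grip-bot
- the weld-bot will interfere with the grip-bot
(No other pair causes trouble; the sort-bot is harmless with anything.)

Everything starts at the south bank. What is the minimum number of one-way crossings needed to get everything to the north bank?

Following every safe sequence of crossings from the start, the most of the 5 that can be at the north bank as the raft arrives there on crossings 1, 3, 5 is 1, 2, 3 respectively; the best ever achieved is 3 of 5.
From crossing 7 on, no configuration arises that was not already reachable earlier: only 18 distinct safe configurations (who is on which side, and where the raft is) can ever be reached, none of them has everyone across, and every continuation just revisits them. So no valid plan exists.

impossible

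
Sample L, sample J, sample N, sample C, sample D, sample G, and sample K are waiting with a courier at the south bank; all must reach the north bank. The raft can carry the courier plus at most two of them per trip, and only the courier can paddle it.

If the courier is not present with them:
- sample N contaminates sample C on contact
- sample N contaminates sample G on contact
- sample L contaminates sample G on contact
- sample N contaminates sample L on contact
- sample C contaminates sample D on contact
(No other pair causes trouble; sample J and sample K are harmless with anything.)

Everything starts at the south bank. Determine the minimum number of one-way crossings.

Whatever the first load, the items left behind include a forbidden pair without the courier. No opening move is safe, so no plan exists.

impossible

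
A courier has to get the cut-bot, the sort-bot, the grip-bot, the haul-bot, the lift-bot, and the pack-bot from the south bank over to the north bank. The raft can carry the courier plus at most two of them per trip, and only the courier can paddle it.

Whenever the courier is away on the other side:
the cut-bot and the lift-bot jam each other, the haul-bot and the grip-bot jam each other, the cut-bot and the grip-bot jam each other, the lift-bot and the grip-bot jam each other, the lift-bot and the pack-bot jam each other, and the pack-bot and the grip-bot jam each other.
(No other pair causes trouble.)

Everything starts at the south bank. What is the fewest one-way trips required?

9

Counting alone: the courier can take at most 2 across per trip to the north bank, so moving all 6 needs at least 3 loaded trips out, with a return between consecutive ones — at least 5 crossings.
The safety rule pushes this higher. Following every safe sequence of crossings, the most of the 6 that can be at the north bank as the raft arrives there on crossings 5, 7 is 4, 5 respectively — never all 6.
So no plan with fewer than 9 crossings exists, and this one achieves 9:
1. Courier goes to the north bank with the grip-bot and the lift-bot.  [the south bank: the cut-bot, the haul-bot, the pack-bot, the sort-bot | the north bank: the grip-bot, the lift-bot]
2. Courier goes back to the south bank with the grip-bot.  [the south bank: the cut-bot, the grip-bot, the haul-bot, the pack-bot, the sort-bot | the north bank: the lift-bot]
3. Courier goes to the north bank with the grip-bot and the sort-bot.  [the south bank: the cut-bot, the haul-bot, the pack-bot | the north bank: the grip-bot, the lift-bot, the sort-bot]
4. Courier goes back to the south bank with the grip-bot.  [the south bank: the cut-bot, the grip-bot, the haul-bot, the pack-bot | the north bank: the lift-bot, the sort-bot]
5. Courier goes to the north bank with the grip-bot and the haul-bot.  [the south bank: the cut-bot, the pack-bot | the north bank: the grip-bot, the haul-bot, the lift-bot, the sort-bot]
6. Courier goes back to the south bank with the grip-bot.  [the south bank: the cut-bot, the grip-bot, the pack-bot | the north bank: the haul-bot, the lift-bot, the sort-bot]
7. Courier goes to the north bank with the cut-bot and the pack-bot.  [the south bank: the grip-bot | the north bank: the cut-bot, the haul-bot, the lift-bot, the pack-bot, the sort-bot]
8. Courier goes back to the south bank with the lift-bot.  [the south bank: the grip-bot, the lift-bot | the north bank: the cut-bot, the haul-bot, the pack-bot, the sort-bot]
9. Courier goes to the north bank with the grip-bot and the lift-bot.  [the south bank: — | the north bank: the cut-bot, the grip-bot, the haul-bot, the lift-bot, the pack-bot, the sort-bot]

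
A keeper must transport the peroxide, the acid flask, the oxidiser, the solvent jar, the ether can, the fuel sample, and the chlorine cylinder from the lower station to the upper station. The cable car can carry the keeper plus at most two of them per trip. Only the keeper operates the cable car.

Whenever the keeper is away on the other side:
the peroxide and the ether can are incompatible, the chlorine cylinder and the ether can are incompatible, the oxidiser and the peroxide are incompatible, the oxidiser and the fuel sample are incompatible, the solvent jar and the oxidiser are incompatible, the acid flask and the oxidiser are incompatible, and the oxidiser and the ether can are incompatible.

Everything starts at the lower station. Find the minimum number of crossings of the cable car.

11

Counting alone: the keeper can take at most 2 across per trip to the upper station, so moving all 7 needs at least 4 loaded trips out, with a return between consecutive ones — at least 7 crossings.
The safety rule pushes this higher. Following every safe sequence of crossings, the most of the 7 that can be at the upper station as the cable car arrives there on crossings 7, 9 is 5, 6 respectively — never all 7.
So no plan with fewer than 11 crossings exists, and this one achieves 11:
1. Keeper goes to the upper station with the ether can and the oxidiser.  [the lower station: the acid flask, the chlorine cylinder, the fuel sample, the peroxide, the solvent jar | the upper station: the ether can, the oxidiser]
2. Keeper goes back to the lower station with the oxidiser.  [the lower station: the acid flask, the chlorine cylinder, the fuel sample, the oxidiser, the peroxide, the solvent jar | the upper station: the ether can]
3. Keeper goes to the upper station with the acid flask and the oxidiser.  [the lower station: the chlorine cylinder, the fuel sample, the peroxide, the solvent jar | the upper station: the acid flask, the ether can, the oxidiser]
4. Keeper goes back to the lower station with the oxidiser.  [the lower station: the chlorine cylinder, the fuel sample, the oxidiser, the peroxide, the solvent jar | the upper station: the acid flask, the ether can]
5. Keeper goes to the upper station with the oxidiser and the solvent jar.  [the lower station: the chlorine cylinder, the fuel sample, the peroxide | the upper station: the acid flask, the ether can, the oxidiser, the solvent jar]
6. Keeper goes back to the lower station with the oxidiser.  [the lower station: the chlorine cylinder, the fuel sample, the oxidiser, the peroxide | the upper station: the acid flask, the ether can, the solvent jar]
7. Keeper goes to the upper station with the fuel sample and the peroxide.  [the lower station: the chlorine cylinder, the oxidiser | the upper station: the acid flask, the ether can, the fuel sample, the peroxide, the solvent jar]
8. Keeper goes back to the lower station with the peroxide.  [the lower station: the chlorine cylinder, the oxidiser, the peroxide | the upper station: the acid flask, the ether can, the fuel sample, the solvent jar]
9. Keeper goes to the upper station with the chlorine cylinder and the peroxide.  [the lower station: the oxidiser | the upper station: the acid flask, the chlorine cylinder, the ether can, the fuel sample, the peroxide, the solvent jar]
10. Keeper goes back to the lower station with the ether can.  [the lower station: the ether can, the oxidiser | the upper station: the acid flask, the chlorine cylinder, the fuel sample, the peroxide, the solvent jar]
11. Keeper goes to the upper station with the ether can and the oxidiser.  [the lower station: — | the upper station: the acid flask, the chlorine cylinder, the ether can, the fuel sample, the oxidiser, the peroxide, the solvent jar]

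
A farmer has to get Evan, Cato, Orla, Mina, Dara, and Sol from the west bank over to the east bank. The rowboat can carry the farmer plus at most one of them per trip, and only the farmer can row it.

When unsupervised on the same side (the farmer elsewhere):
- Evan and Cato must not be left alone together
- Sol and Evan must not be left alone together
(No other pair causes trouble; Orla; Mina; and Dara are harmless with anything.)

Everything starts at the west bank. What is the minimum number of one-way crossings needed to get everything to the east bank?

13

Counting alone: the farmer can take at most 1 across per trip to the east bank, so moving all 6 needs at least 6 loaded trips out, with a return between consecutive ones — at least 11 crossings.
The safety rule pushes this higher. Following every safe sequence of crossings, the most of the 6 that can be at the east bank as the rowboat arrives there on crossing 11 is 5 — never all 6.
So no plan with fewer than 13 crossings exists, and this one achieves 13:
1. Farmer goes to the east bank with Evan.  [the west bank: Cato, Dara, Mina, Orla, Sol | the east bank: Evan]
2. Farmer goes back to the west bank alone.  [the west bank: Cato, Dara, Mina, Orla, Sol | the east bank: Evan]
3. Farmer goes to the east bank with Cato.  [the west bank: Dara, Mina, Orla, Sol | the east bank: Cato, Evan]
4. Farmer goes back to the west bank with Evan.  [the west bank: Dara, Evan, Mina, Orla, Sol | the east bank: Cato]
5. Farmer goes to the east bank with Sol.  [the west bank: Dara, Evan, Mina, Orla | the east bank: Cato, Sol]
6. Farmer goes back to the west bank alone.  [the west bank: Dara, Evan, Mina, Orla | the east bank: Cato, Sol]
7. Farmer goes to the east bank with Orla.  [the west bank: Dara, Evan, Mina | the east bank: Cato, Orla, Sol]
8. Farmer goes back to the west bank alone.  [the west bank: Dara, Evan, Mina | the east bank: Cato, Orla, Sol]
9. Farmer goes to the east bank with Mina.  [the west bank: Dara, Evan | the east bank: Cato, Mina, Orla, Sol]
10. Farmer goes back to the west bank alone.  [the west bank: Dara, Evan | the east bank: Cato, Mina, Orla, Sol]
11. Farmer goes to the east bank with Dara.  [the west bank: Evan | the east bank: Cato, Dara, Mina, Orla, Sol]
12. Farmer goes back to the west bank alone.  [the west bank: Evan | the east bank: Cato, Dara, Mina, Orla, Sol]
13. Farmer goes to the east bank with Evan.  [the west bank: — | the east bank: Cato, Dara, Evan, Mina, Orla, Sol]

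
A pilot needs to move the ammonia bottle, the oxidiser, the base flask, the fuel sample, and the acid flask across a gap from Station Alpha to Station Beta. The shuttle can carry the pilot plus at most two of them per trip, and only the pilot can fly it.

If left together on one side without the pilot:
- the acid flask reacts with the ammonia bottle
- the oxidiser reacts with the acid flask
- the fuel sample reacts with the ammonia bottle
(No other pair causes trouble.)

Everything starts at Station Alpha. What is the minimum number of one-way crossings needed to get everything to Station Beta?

Counting alone: the pilot can take at most 2 across per trip to Station Beta, so moving all 5 needs at least 3 loaded trips out, with a return between consecutive ones — at least 5 crossings.
The plan below uses exactly 5 crossings, so it is optimal:
1. Pilot goes to Station Beta with the ammonia bottle and the oxidiser.  [Station Alpha: the acid flask, the base flask, the fuel sample | Station Beta: the ammonia bottle, the oxidiser]
2. Pilot goes back to Station Alpha alone.  [Station Alpha: the acid flask, the base flask, the fuel sample | Station Beta: the ammonia bottle, the oxidiser]
3. Pilot goes to Station Beta with the base flask.  [Station Alpha: the acid flask, the fuel sample | Station Beta: the ammonia bottle, the base flask, the oxidiser]
4. Pilot goes back to Station Alpha alone.  [Station Alpha: the acid flask, the fuel sample | Station Beta: the ammonia bottle, the base flask, the oxidiser]
5. Pilot goes to Station Beta with the acid flask and the fuel sample.  [Station Alpha: — | Station Beta: the acid flask, the ammonia bottle, the base flask, the fuel sample, the oxidiser]

5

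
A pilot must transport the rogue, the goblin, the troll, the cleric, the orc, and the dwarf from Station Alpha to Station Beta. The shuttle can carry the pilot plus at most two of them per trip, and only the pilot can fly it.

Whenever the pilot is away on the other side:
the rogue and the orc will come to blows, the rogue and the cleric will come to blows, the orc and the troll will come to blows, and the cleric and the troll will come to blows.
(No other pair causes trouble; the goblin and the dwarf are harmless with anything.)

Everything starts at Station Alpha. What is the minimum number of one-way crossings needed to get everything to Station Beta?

5

Counting alone: the pilot can take at most 2 across per trip to Station Beta, so moving all 6 needs at least 3 loaded trips out, with a return between consecutive ones — at least 5 crossings.
The plan below uses exactly 5 crossings, so it is optimal:
1. Pilot goes to Station Beta with the rogue and the troll.
2. Pilot goes back to Station Alpha alone.
3. Pilot goes to Station Beta with the dwarf and the goblin.
4. Pilot goes back to Station Alpha alone.
5. Pilot goes to Station Beta with the cleric and the orc.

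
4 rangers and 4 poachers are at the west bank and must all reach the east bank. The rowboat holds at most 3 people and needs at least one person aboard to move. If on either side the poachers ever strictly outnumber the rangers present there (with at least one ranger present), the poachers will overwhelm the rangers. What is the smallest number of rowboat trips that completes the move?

Counting alone: each trip to the east bank takes at most 3 across and each return brings at least 1 back, so after t trips out (and t−1 returns) at most 3t − (t−1) of the 8 are across; that first reaches 8 at t = 4, so at least 7 crossings are needed.
The safety rule pushes this higher. Following every safe sequence of crossings, the most of the 8 that can be at the east bank as the rowboat arrives there on crossing 7 is 7 — never all 8.
So no plan with fewer than 9 crossings exists, and this one achieves 9:
1. 2 poachers → the east bank.  (the west bank: 4R 2P; the east bank: 0R 2P)
2. 1 poacher ← the west bank.  (the west bank: 4R 3P; the east bank: 0R 1P)
3. 3 poachers → the east bank.  (the west bank: 4R 0P; the east bank: 0R 4P)
4. 1 poacher ← the west bank.  (the west bank: 4R 1P; the east bank: 0R 3P)
5. 3 rangers → the east bank.  (the west bank: 1R 1P; the east bank: 3R 3P)
6. 1 ranger and 1 poacher ← the west bank.  (the west bank: 2R 2P; the east bank: 2R 2P)
7. 2 rangers → the east bank.  (the west bank: 0R 2P; the east bank: 4R 2P)
8. 1 poacher ← the west bank.  (the west bank: 0R 3P; the east bank: 4R 1P)
9. 3 poachers → the east bank.  (the west bank: 0R 0P; the east bank: 4R 4P)

9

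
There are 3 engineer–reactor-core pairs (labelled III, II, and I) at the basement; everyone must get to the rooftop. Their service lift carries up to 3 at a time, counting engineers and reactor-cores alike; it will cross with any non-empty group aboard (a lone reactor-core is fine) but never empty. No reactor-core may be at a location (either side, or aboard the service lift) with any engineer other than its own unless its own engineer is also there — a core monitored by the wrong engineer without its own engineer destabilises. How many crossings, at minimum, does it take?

5

Counting alone: each trip to the rooftop takes at most 3 across and each return brings at least 1 back, so after t trips out (and t−1 returns) at most 3t − (t−1) of the 6 are across; that first reaches 6 at t = 3, so at least 5 crossings are needed.
The plan below uses exactly 5 crossings, so it is optimal:
1. engineer III and reactor-core III cross → the rooftop.
2. engineer III crosses ← the basement.
3. engineer I, engineer II, and engineer III cross → the rooftop.
4. reactor-core III crosses ← the basement.
5. reactor-core I, reactor-core II, and reactor-core III cross → the rooftop.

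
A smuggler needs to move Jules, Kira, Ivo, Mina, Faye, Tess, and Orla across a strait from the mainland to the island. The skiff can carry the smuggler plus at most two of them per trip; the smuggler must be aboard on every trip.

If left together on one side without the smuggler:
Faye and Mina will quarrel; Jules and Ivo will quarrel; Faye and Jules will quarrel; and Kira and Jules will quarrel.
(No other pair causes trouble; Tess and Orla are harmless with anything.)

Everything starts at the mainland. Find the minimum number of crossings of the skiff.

7

Counting alone: the smuggler can take at most 2 across per trip to the island, so moving all 7 needs at least 4 loaded trips out, with a return between consecutive ones — at least 7 crossings.
The plan below uses exactly 7 crossings, so it is optimal:
1. Smuggler goes to the island with Jules and Mina.  [the mainland: Faye, Ivo, Kira, Orla, Tess | the island: Jules, Mina]
2. Smuggler goes back to the mainland alone.  [the mainland: Faye, Ivo, Kira, Orla, Tess | the island: Jules, Mina]
3. Smuggler goes to the island with Orla and Tess.  [the mainland: Faye, Ivo, Kira | the island: Jules, Mina, Orla, Tess]
4. Smuggler goes back to the mainland alone.  [the mainland: Faye, Ivo, Kira | the island: Jules, Mina, Orla, Tess]
5. Smuggler goes to the island with Ivo and Kira.  [the mainland: Faye | the island: Ivo, Jules, Kira, Mina, Orla, Tess]
6. Smuggler goes back to the mainland with Jules.  [the mainland: Faye, Jules | the island: Ivo, Kira, Mina, Orla, Tess]
7. Smuggler goes to the island with Faye and Jules.  [the mainland: — | the island: Faye, Ivo, Jules, Kira, Mina, Orla, Tess]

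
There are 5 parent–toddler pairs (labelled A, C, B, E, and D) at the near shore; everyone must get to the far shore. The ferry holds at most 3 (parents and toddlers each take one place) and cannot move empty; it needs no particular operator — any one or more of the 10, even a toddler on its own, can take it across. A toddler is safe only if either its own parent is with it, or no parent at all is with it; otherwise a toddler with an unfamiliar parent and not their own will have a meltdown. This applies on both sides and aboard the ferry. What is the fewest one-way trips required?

11

Counting alone: each trip to the far shore takes at most 3 across and each return brings at least 1 back, so after t trips out (and t−1 returns) at most 3t − (t−1) of the 10 are across; that first reaches 10 at t = 5, so at least 9 crossings are needed.
The safety rule pushes this higher. Following every safe sequence of crossings, the most of the 10 that can be at the far shore as the ferry arrives there on crossing 9 is 9 — never all 10.
So no plan with fewer than 11 crossings exists, and this one achieves 11:
1. parent A and toddler A cross → the far shore.
2. parent A crosses ← the near shore.
3. toddler B, toddler C, and toddler E cross → the far shore.
4. toddler A crosses ← the near shore.
5. parent B, parent C, and parent E cross → the far shore.
6. parent C and toddler C cross ← the near shore.
7. parent A, parent C, and parent D cross → the far shore.
8. toddler B crosses ← the near shore.
9. toddler A and toddler C cross → the far shore.
10. toddler A crosses ← the near shore.
11. toddler A, toddler B, and toddler D cross → the far shore.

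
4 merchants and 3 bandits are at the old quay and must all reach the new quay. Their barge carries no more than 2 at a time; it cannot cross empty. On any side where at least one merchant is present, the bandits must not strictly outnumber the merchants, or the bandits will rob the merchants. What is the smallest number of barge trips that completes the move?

11

Counting alone: each trip to the new quay takes at most 2 across and each return brings at least 1 back, so after t trips out (and t−1 returns) at most 2t − (t−1) of the 7 are across; that first reaches 7 at t = 6, so at least 11 crossings are needed.
The plan below uses exactly 11 crossings, so it is optimal:
1. 2 bandits → the new quay.  (the old quay: 4M 1B; the new quay: 0M 2B)
2. 1 bandit ← the old quay.  (the old quay: 4M 2B; the new quay: 0M 1B)
3. 2 bandits → the new quay.  (the old quay: 4M 0B; the new quay: 0M 3B)
4. 1 bandit ← the old quay.  (the old quay: 4M 1B; the new quay: 0M 2B)
5. 2 merchants → the new quay.  (the old quay: 2M 1B; the new quay: 2M 2B)
6. 1 bandit ← the old quay.  (the old quay: 2M 2B; the new quay: 2M 1B)
7. 1 merchant and 1 bandit → the new quay.  (the old quay: 1M 1B; the new quay: 3M 2B)
8. 1 merchant ← the old quay.  (the old quay: 2M 1B; the new quay: 2M 2B)
9. 1 merchant and 1 bandit → the new quay.  (the old quay: 1M 0B; the new quay: 3M 3B)
10. 1 bandit ← the old quay.  (the old quay: 1M 1B; the new quay: 3M 2B)
11. 1 merchant and 1 bandit → the new quay.  (the old quay: 0M 0B; the new quay: 4M 3B)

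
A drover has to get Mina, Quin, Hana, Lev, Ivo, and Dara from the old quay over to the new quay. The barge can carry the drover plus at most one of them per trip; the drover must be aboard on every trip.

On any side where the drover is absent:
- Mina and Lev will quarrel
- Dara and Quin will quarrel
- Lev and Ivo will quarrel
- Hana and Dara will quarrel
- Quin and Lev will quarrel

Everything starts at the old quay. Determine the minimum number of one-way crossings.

Whatever the first load, the items left behind include a forbidden pair without the drover. No opening move is safe, so no plan exists.

impossible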